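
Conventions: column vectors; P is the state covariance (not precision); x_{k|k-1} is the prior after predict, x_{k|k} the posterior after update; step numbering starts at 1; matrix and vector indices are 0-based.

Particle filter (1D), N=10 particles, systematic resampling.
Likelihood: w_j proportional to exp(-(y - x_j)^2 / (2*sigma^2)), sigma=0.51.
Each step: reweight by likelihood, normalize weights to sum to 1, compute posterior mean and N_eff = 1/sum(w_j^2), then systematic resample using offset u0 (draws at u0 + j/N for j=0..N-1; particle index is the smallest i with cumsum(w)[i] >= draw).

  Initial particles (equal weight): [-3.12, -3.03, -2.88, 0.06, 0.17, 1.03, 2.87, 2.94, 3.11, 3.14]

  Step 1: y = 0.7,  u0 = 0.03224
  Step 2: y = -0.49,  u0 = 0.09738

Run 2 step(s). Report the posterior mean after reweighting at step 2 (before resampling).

step 1: w=[0.0000, 0.0000, 0.0000, 0.2461, 0.3152, 0.4387, 0.0001, 0.0000, 0.0000, 0.0000]  mean=0.5205  Neff=2.8385  idx=[3, 3, 3, 4, 4, 4, 5, 5, 5, 5]
step 2: w=[0.1849, 0.1849, 0.1849, 0.1432, 0.1432, 0.1432, 0.0039, 0.0039, 0.0039, 0.0039]  mean=0.1224  Neff=6.0906  idx=[0, 1, 1, 2, 2, 3, 3, 4, 5, 9]

post_mean = 0.1224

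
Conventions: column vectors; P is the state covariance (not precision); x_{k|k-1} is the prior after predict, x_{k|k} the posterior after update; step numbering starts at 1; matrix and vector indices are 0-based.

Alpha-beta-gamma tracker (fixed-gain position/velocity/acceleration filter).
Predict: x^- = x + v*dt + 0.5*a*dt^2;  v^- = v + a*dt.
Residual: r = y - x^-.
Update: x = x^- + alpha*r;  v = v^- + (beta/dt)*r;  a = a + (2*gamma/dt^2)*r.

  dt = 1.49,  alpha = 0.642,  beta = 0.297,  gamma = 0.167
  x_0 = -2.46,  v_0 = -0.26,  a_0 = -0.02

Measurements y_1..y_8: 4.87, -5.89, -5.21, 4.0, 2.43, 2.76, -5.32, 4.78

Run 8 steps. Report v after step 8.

step 1: x_pred=-2.8696  r=7.7396  x^+=2.0992  v^+=1.2529  a^+=1.1444
step 2: x_pred=5.2364  r=-11.1264  x^+=-1.9068  v^+=0.7402  a^+=-0.5295
step 3: x_pred=-1.3916  r=-3.8184  x^+=-3.8430  v^+=-0.8099  a^+=-1.1040
step 4: x_pred=-6.2752  r=10.2752  x^+=0.3215  v^+=-0.4067  a^+=0.4419
step 5: x_pred=0.2061  r=2.2239  x^+=1.6338  v^+=0.6950  a^+=0.7764
step 6: x_pred=3.5313  r=-0.7713  x^+=3.0361  v^+=1.6982  a^+=0.6604
step 7: x_pred=6.2995  r=-11.6195  x^+=-1.1602  v^+=0.3661  a^+=-1.0877
step 8: x_pred=-1.8221  r=6.6021  x^+=2.4164  v^+=0.0614  a^+=-0.0944

v_post = 0.0614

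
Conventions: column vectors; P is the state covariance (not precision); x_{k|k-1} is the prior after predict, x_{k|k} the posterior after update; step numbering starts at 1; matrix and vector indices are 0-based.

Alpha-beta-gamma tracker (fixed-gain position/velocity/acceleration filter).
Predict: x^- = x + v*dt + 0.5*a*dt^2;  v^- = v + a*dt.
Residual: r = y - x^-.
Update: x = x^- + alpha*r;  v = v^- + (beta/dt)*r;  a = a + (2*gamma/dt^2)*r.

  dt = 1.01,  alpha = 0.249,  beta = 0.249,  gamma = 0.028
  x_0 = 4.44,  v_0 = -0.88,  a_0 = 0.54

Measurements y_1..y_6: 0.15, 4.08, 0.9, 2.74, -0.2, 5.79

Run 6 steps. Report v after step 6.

step 1: x_pred=3.8266  r=-3.6766  x^+=2.9111  v^+=-1.2410  a^+=0.3382
step 2: x_pred=1.8302  r=2.2498  x^+=2.3904  v^+=-0.3448  a^+=0.4617
step 3: x_pred=2.2776  r=-1.3776  x^+=1.9346  v^+=-0.2182  a^+=0.3860
step 4: x_pred=1.9112  r=0.8288  x^+=2.1175  v^+=0.3761  a^+=0.4315
step 5: x_pred=2.7175  r=-2.9175  x^+=1.9910  v^+=0.0927  a^+=0.2714
step 6: x_pred=2.2231  r=3.5669  x^+=3.1112  v^+=1.2462  a^+=0.4672

v_post = 1.2462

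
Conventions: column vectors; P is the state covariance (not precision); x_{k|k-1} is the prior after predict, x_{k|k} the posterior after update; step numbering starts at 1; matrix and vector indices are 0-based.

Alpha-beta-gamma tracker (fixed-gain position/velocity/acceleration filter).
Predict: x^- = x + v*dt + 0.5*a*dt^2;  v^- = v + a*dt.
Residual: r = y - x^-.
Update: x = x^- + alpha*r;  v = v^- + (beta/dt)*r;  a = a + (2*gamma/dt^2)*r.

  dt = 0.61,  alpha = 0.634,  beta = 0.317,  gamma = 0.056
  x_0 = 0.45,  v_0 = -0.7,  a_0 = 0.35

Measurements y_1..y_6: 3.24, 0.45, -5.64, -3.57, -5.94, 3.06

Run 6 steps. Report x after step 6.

x_post = -1.2284

step 1: x_pred=0.0881  r=3.1519  x^+=2.0864  v^+=1.1514  a^+=1.2987
step 2: x_pred=3.0304  r=-2.5804  x^+=1.3944  v^+=0.6027  a^+=0.5220
step 3: x_pred=1.8592  r=-7.4992  x^+=-2.8953  v^+=-2.9760  a^+=-1.7352
step 4: x_pred=-5.0335  r=1.4635  x^+=-4.1056  v^+=-3.2739  a^+=-1.2947
step 5: x_pred=-6.3436  r=0.4036  x^+=-6.0877  v^+=-3.8540  a^+=-1.1732
step 6: x_pred=-8.6569  r=11.7169  x^+=-1.2284  v^+=1.5193  a^+=2.3535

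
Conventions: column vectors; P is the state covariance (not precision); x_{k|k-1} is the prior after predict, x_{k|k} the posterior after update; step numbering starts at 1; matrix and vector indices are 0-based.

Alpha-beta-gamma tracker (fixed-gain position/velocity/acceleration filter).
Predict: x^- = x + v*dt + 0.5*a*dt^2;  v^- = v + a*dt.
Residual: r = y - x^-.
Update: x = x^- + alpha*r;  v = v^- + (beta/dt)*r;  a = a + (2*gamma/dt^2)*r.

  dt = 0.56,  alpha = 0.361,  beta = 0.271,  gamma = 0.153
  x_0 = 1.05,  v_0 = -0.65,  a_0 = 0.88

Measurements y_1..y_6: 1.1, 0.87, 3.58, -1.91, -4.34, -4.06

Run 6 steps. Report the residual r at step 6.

resid = -0.3845

step 1: x_pred=0.8240  r=0.2760  x^+=0.9236  v^+=-0.0236  a^+=1.1493
step 2: x_pred=1.0906  r=-0.2206  x^+=1.0110  v^+=0.5132  a^+=0.9341
step 3: x_pred=1.4448  r=2.1352  x^+=2.2156  v^+=2.0696  a^+=3.0175
step 4: x_pred=3.8477  r=-5.7577  x^+=1.7692  v^+=0.9730  a^+=-2.6007
step 5: x_pred=1.9063  r=-6.2463  x^+=-0.3486  v^+=-3.5061  a^+=-8.6956
step 6: x_pred=-3.6755  r=-0.3845  x^+=-3.8143  v^+=-8.5618  a^+=-9.0708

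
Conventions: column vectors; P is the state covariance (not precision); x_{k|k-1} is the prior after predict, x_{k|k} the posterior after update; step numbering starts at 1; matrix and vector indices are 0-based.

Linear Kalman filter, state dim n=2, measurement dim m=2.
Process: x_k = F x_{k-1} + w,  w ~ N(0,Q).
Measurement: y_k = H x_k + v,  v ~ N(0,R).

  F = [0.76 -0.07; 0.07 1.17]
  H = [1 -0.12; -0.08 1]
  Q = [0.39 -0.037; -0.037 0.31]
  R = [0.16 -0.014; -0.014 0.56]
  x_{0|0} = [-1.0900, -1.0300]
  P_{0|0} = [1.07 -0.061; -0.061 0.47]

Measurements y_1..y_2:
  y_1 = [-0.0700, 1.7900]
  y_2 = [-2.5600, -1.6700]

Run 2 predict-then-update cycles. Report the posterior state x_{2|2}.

step 1: x^-=[-0.7563, -1.2814]  P^-=[1.0168 -0.0725; -0.0725 0.9486]  S=[1.2079 -0.2824; -0.2824 1.5267]  K=[0.8628 0.0588; -0.0085 0.6236]  nu=[0.5325, 3.0109]  x^+=[-0.1198, 0.5916]  P^+=[0.1411 0.0321; 0.0321 0.3519]
step 2: x^-=[-0.1325, 0.6838]  P^-=[0.4698 -0.0299; -0.0299 0.7977]  S=[0.6485 -0.1775; -0.1775 1.3654]  K=[0.7429 0.0471; -0.0346 0.5814]  nu=[-2.3455, -2.3644]  x^+=[-1.9864, -0.6099]  P^+=[0.1213 0.0257; 0.0257 0.3281]

x_post = [-1.9864, -0.6099]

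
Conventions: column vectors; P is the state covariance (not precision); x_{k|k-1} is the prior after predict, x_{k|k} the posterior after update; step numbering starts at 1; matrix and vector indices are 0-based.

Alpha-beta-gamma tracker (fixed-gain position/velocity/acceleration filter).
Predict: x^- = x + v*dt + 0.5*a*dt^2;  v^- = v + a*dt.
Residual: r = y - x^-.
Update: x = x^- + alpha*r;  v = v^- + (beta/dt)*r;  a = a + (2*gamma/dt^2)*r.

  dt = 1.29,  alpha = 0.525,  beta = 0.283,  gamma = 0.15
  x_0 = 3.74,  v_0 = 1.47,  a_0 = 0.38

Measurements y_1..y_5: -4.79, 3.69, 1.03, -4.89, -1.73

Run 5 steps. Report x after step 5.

step 1: x_pred=5.9525  r=-10.7425  x^+=0.3127  v^+=-0.3965  a^+=-1.5566
step 2: x_pred=-1.4940  r=5.1840  x^+=1.2276  v^+=-1.2673  a^+=-0.6221
step 3: x_pred=-0.9248  r=1.9548  x^+=0.1015  v^+=-1.6409  a^+=-0.2697
step 4: x_pred=-2.2397  r=-2.6503  x^+=-3.6311  v^+=-2.5702  a^+=-0.7475
step 5: x_pred=-7.5686  r=5.8386  x^+=-4.5033  v^+=-2.2536  a^+=0.3051

x_post = -4.5033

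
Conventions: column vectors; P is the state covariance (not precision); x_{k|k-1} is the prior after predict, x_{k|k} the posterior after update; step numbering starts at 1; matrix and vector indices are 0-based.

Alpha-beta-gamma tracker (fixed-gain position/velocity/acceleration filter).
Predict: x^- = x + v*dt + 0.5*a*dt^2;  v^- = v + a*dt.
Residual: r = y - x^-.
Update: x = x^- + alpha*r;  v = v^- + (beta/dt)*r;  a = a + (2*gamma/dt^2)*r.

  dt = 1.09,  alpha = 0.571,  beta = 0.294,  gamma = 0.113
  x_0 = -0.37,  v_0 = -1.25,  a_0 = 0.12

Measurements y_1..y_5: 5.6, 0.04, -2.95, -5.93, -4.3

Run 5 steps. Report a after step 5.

a_post = -1.2595

step 1: x_pred=-1.6612  r=7.2612  x^+=2.4849  v^+=0.8393  a^+=1.5012
step 2: x_pred=4.2916  r=-4.2516  x^+=1.8639  v^+=1.3289  a^+=0.6925
step 3: x_pred=3.7238  r=-6.6738  x^+=-0.0869  v^+=0.2836  a^+=-0.5770
step 4: x_pred=-0.1206  r=-5.8094  x^+=-3.4378  v^+=-1.9123  a^+=-1.6821
step 5: x_pred=-6.5214  r=2.2214  x^+=-5.2530  v^+=-3.1466  a^+=-1.2595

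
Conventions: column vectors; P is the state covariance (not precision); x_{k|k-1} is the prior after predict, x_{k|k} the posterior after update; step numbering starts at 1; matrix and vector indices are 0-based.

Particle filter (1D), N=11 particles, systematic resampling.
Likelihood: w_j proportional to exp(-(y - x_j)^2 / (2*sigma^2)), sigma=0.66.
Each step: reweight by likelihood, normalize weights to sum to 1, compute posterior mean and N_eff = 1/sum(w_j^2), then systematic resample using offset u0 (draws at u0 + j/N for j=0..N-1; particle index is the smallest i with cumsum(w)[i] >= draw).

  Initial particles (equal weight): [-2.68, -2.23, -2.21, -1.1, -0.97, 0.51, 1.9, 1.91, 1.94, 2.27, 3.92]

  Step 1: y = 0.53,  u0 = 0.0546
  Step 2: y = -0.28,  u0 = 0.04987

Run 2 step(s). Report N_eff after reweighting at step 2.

N_eff = 8.0185

step 1: w=[0.0000, 0.0001, 0.0001, 0.0319, 0.0509, 0.6734, 0.0781, 0.0757, 0.0688, 0.0209, 0.0000]  mean=0.7323  Neff=2.1091  idx=[4, 5, 5, 5, 5, 5, 5, 5, 6, 7, 8]
step 2: w=[0.1444, 0.1218, 0.1218, 0.1218, 0.1218, 0.1218, 0.1218, 0.1218, 0.0011, 0.0010, 0.0009]  mean=0.3005  Neff=8.0185  idx=[0, 0, 1, 2, 3, 3, 4, 5, 6, 6, 7]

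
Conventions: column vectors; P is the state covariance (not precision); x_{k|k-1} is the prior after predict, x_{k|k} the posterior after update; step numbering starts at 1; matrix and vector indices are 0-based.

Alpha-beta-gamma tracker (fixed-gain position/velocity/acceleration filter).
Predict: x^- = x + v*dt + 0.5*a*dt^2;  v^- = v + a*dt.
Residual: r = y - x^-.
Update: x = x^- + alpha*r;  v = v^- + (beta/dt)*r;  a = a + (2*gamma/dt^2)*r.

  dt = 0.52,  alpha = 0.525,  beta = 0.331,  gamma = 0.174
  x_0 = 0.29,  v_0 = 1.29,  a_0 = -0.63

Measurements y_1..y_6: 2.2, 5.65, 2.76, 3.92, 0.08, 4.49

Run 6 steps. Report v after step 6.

v_post = -6.6261

step 1: x_pred=0.8756  r=1.3244  x^+=1.5709  v^+=1.8054  a^+=1.0744
step 2: x_pred=2.6550  r=2.9950  x^+=4.2274  v^+=4.2706  a^+=4.9290
step 3: x_pred=7.1145  r=-4.3545  x^+=4.8284  v^+=4.0618  a^+=-0.6752
step 4: x_pred=6.8492  r=-2.9292  x^+=5.3114  v^+=1.8462  a^+=-4.4450
step 5: x_pred=5.6704  r=-5.5904  x^+=2.7355  v^+=-4.0238  a^+=-11.6398
step 6: x_pred=-0.9306  r=5.4206  x^+=1.9152  v^+=-6.6261  a^+=-4.6636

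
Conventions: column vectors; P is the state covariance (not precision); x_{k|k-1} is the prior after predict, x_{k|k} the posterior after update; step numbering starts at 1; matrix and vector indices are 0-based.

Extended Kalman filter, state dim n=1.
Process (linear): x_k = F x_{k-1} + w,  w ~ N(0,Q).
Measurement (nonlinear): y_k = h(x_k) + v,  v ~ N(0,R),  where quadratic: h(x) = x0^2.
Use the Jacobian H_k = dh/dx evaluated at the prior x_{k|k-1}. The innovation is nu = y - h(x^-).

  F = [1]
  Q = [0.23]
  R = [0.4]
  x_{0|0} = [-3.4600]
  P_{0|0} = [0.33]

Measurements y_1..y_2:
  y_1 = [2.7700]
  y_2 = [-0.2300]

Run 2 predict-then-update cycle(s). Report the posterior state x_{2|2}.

x_post = [-1.1154]

step 1: x^-=[-3.4600]  P^-=[0.5600]  H_jac=[-6.9200]  S=[27.2164]  K=[-0.1424]  nu=[-9.2016]  x^+=[-2.1498]  P^+=[0.0082]
step 2: x^-=[-2.1498]  P^-=[0.2382]  H_jac=[-4.2997]  S=[4.8042]  K=[-0.2132]  nu=[-4.8518]  x^+=[-1.1154]  P^+=[0.0198]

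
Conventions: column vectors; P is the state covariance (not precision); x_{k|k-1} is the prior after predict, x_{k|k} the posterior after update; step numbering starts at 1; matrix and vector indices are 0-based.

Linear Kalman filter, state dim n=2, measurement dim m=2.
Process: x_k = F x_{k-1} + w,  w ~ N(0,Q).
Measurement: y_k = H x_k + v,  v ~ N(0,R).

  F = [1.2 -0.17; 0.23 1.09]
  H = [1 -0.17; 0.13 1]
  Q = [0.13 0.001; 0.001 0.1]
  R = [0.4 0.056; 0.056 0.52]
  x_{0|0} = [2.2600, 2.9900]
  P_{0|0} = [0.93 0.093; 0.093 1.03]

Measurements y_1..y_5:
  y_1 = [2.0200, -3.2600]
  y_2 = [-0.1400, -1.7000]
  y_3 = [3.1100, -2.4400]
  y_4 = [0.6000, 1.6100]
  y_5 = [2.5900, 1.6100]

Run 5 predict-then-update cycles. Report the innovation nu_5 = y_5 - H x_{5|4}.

step 1: x^-=[2.2037, 3.7789]  P^-=[1.4610 0.1848; 0.1848 1.4196]  S=[1.8392 0.1854; 0.1854 2.0123]  K=[0.7656 0.1157; -0.1040 0.7270]  nu=[0.4587, -7.3254]  x^+=[1.7073, -1.5940]  P^+=[0.3231 0.0610; 0.0610 0.3643]
step 2: x^-=[2.3197, -1.3448]  P^-=[0.5809 0.1001; 0.1001 0.5805]  S=[0.9636 0.1308; 0.1308 1.1363]  K=[0.5731 0.0886; -0.0705 0.5304]  nu=[-2.6883, -0.6567]  x^+=[0.7207, -1.5037]  P^+=[0.2422 0.0467; 0.0467 0.2658]
step 3: x^-=[1.1205, -1.4733]  P^-=[0.4673 0.0778; 0.0778 0.4520]  S=[0.8539 0.1160; 0.1160 1.0001]  K=[0.5212 0.0781; -0.0626 0.4693]  nu=[1.7390, -1.1124]  x^+=[1.9399, -2.1042]  P^+=[0.2198 0.0412; 0.0412 0.2352]
step 4: x^-=[2.6856, -1.8474]  P^-=[0.4366 0.0704; 0.0704 0.4117]  S=[0.8245 0.1116; 0.1116 0.9574]  K=[0.5049 0.0740; -0.0600 0.4466]  nu=[-2.3997, 3.1083]  x^+=[1.7038, -0.3154]  P^+=[0.2128 0.0391; 0.0391 0.2238]
step 5: x^-=[2.0982, 0.0480]  P^-=[0.4269 0.0678; 0.0678 0.3967]  S=[0.8153 0.1104; 0.1104 0.9416]  K=[0.4997 0.0724; -0.0588 0.4376]  nu=[0.5000, 1.2892]  x^+=[2.4413, 0.5828]  P^+=[0.2104 0.0383; 0.0383 0.2193]

innov = [0.5000, 1.2892]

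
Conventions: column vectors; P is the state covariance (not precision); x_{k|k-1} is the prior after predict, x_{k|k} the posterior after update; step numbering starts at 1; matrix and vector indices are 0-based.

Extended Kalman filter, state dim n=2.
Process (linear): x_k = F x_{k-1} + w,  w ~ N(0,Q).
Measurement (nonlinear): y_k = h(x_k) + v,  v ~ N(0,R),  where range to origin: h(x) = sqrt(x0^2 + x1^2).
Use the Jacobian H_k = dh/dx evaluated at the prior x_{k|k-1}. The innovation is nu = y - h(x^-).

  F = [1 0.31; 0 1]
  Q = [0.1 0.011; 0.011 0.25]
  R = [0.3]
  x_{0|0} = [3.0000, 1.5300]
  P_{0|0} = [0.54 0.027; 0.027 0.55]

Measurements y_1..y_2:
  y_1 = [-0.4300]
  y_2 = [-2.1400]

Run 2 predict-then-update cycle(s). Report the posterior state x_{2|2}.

x_post = [-0.5267, 0.7920]

step 1: x^-=[3.4743, 1.5300]  P^-=[0.7096 0.2085; 0.2085 0.8000]  H_jac=[0.9152 0.4030]  S=[1.1781]  K=[0.6226; 0.4357]  nu=[-4.2263]  x^+=[0.8431, -0.3112]  P^+=[0.2530 -0.1110; -0.1110 0.5764]
step 2: x^-=[0.7467, -0.3112]  P^-=[0.3395 0.0787; 0.0787 0.8264]  H_jac=[0.9230 -0.3847]  S=[0.6557]  K=[0.4318; -0.3741]  nu=[-2.9489]  x^+=[-0.5267, 0.7920]  P^+=[0.2173 0.1846; 0.1846 0.7346]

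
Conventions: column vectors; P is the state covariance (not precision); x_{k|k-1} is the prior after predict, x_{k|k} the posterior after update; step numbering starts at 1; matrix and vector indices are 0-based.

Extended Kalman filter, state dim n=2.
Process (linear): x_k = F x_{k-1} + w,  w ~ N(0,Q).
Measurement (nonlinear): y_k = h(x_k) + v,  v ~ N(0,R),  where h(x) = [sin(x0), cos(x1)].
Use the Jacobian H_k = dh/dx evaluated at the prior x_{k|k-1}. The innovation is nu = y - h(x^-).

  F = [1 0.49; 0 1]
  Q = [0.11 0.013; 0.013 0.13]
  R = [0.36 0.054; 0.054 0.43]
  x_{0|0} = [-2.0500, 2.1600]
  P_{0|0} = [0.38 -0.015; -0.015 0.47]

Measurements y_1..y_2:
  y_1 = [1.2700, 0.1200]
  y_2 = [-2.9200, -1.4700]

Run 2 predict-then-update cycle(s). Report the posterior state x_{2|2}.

x_post = [-0.6154, 1.9411]

step 1: x^-=[-0.9916, 2.1600]  P^-=[0.5881 0.2283; 0.2283 0.6000]  H_jac=[0.5474 0.0000; 0.0000 -0.8314]  S=[0.5362 -0.0499; -0.0499 0.8447]  K=[0.5827 -0.1903; 0.1791 -0.5800]  nu=[2.1069, 0.6757]  x^+=[0.1075, 2.1454]  P^+=[0.3645 0.0606; 0.0606 0.2883]
step 2: x^-=[1.1587, 2.1454]  P^-=[0.6030 0.2148; 0.2148 0.4183]  H_jac=[0.4005 0.0000; 0.0000 -0.8394]  S=[0.4567 -0.0182; -0.0182 0.7247]  K=[0.5194 -0.2358; 0.1692 -0.4802]  nu=[-3.8363, -0.9265]  x^+=[-0.6154, 1.9411]  P^+=[0.4351 0.0874; 0.0874 0.2351]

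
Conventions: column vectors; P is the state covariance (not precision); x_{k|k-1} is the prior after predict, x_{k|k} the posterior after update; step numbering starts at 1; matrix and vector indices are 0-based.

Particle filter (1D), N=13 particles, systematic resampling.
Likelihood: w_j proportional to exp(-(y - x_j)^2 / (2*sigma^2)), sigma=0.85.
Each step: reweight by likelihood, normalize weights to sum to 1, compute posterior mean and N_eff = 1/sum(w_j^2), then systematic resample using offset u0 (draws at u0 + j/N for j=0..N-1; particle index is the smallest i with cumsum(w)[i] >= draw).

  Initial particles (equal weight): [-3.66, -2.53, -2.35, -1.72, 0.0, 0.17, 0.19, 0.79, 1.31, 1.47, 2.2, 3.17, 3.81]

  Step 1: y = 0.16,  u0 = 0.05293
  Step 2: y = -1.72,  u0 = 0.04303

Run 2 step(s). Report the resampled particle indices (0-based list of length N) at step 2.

resampled_idx = [0, 0, 1, 1, 2, 3, 3, 4, 5, 6, 7, 8, 8]

step 1: w=[0.0000, 0.0015, 0.0028, 0.0188, 0.2131, 0.2168, 0.2167, 0.1648, 0.0868, 0.0661, 0.0122, 0.0004, 0.0000]  mean=0.4048  Neff=5.5878  idx=[4, 4, 4, 5, 5, 5, 6, 6, 6, 7, 7, 8, 9]
step 2: w=[0.1420, 0.1420, 0.1420, 0.0929, 0.0929, 0.0929, 0.0881, 0.0881, 0.0881, 0.0141, 0.0141, 0.0019, 0.0010]  mean=0.1237  Neff=9.0849  idx=[0, 0, 1, 1, 2, 3, 3, 4, 5, 6, 7, 8, 8]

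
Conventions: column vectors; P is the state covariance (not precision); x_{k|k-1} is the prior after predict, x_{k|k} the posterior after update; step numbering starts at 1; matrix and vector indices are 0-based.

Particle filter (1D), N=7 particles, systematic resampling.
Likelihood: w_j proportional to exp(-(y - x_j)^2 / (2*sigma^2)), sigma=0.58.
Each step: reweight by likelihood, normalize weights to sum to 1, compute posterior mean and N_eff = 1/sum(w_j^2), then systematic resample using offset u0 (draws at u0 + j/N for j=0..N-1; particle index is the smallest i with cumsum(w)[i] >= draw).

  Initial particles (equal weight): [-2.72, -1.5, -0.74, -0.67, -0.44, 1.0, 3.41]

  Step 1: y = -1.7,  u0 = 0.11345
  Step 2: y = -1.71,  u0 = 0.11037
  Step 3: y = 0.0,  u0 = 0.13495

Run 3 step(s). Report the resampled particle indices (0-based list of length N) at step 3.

resampled_idx = [2, 5, 6, 6, 6, 6, 6]

step 1: w=[0.1245, 0.5509, 0.1486, 0.1208, 0.0552, 0.0000, 0.0000]  mean=-1.3802  Neff=2.7880  idx=[0, 1, 1, 1, 2, 3, 4]
step 2: w=[0.0615, 0.2625, 0.2625, 0.2625, 0.0692, 0.0562, 0.0255]  mean=-1.4488  Neff=4.5633  idx=[1, 1, 2, 2, 3, 3, 5]
step 3: w=[0.0487, 0.0487, 0.0487, 0.0487, 0.0487, 0.0487, 0.7079]  mean=-0.9124  Neff=1.9404  idx=[2, 5, 6, 6, 6, 6, 6]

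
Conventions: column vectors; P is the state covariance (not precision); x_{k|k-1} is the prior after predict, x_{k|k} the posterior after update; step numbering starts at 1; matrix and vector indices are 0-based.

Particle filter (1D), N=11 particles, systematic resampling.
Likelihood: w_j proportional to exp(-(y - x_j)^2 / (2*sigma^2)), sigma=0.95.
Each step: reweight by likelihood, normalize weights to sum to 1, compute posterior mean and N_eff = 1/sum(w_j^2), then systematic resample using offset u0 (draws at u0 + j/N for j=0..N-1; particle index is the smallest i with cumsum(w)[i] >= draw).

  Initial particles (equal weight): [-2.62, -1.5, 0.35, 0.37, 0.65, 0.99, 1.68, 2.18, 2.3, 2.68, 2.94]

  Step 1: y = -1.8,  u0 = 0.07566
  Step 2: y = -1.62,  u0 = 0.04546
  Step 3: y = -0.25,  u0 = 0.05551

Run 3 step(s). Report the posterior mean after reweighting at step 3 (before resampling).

post_mean = -1.5427

step 1: w=[0.3740, 0.5165, 0.0419, 0.0400, 0.0195, 0.0073, 0.0007, 0.0001, 0.0000, 0.0000, 0.0000]  mean=-1.7039  Neff=2.4364  idx=[0, 0, 0, 0, 1, 1, 1, 1, 1, 2, 4]
step 2: w=[0.0773, 0.0773, 0.0773, 0.0773, 0.1335, 0.1335, 0.1335, 0.1335, 0.1335, 0.0157, 0.0077]  mean=-1.8007  Neff=8.8275  idx=[0, 1, 2, 4, 4, 5, 6, 6, 7, 8, 8]
step 3: w=[0.0127, 0.0127, 0.0127, 0.1202, 0.1202, 0.1202, 0.1202, 0.1202, 0.1202, 0.1202, 0.1202]  mean=-1.5427  Neff=8.6112  idx=[3, 3, 4, 5, 6, 6, 7, 8, 9, 9, 10]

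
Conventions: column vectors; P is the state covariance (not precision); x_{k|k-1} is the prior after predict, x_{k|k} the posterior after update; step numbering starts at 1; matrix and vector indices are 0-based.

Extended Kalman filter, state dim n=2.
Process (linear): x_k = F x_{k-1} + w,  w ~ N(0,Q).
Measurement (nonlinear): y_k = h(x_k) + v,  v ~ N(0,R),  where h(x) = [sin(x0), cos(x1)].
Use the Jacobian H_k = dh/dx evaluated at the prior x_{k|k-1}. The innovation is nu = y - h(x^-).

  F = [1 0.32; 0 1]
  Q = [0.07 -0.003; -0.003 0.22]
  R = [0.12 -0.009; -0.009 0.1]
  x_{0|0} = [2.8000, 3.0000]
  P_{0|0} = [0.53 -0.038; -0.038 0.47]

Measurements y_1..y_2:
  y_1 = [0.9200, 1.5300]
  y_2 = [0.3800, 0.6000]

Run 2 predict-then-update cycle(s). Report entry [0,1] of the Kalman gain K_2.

step 1: x^-=[3.7600, 3.0000]  P^-=[0.6238 0.1094; 0.1094 0.6900]  H_jac=[-0.8148 0.0000; 0.0000 -0.1411]  S=[0.5341 0.0036; 0.0036 0.1137]  K=[-0.9509 -0.1058; -0.1612 -0.8510]  nu=[1.4997, 2.5200]  x^+=[2.0673, 0.6137]  P^+=[0.1389 0.0143; 0.0143 0.5928]
step 2: x^-=[2.2637, 0.6137]  P^-=[0.2787 0.2010; 0.2010 0.8128]  H_jac=[-0.6388 0.0000; 0.0000 -0.5759]  S=[0.2337 0.0650; 0.0650 0.3696]  K=[-0.7094 -0.1886; -0.2076 -1.2301]  nu=[-0.3894, -0.2175]  x^+=[2.5809, 0.9621]  P^+=[0.1306 0.0217; 0.0217 0.2103]

K[0,1] = -0.1886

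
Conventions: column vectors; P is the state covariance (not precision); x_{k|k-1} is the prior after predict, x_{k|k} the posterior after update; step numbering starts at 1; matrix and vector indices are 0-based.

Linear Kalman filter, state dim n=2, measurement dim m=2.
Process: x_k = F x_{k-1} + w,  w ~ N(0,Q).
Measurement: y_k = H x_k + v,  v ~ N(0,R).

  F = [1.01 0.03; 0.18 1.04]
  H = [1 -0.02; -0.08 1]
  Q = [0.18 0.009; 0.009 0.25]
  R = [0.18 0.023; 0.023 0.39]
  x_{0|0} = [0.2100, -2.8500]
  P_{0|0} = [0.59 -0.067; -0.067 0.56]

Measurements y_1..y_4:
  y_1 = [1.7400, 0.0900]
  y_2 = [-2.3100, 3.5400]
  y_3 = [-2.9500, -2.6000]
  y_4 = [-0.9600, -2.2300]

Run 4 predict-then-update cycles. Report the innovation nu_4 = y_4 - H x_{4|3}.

innov = [1.2788, -1.0460]

step 1: x^-=[0.1266, -2.9262]  P^-=[0.7783 0.0630; 0.0630 0.8497]  S=[0.9561 0.0068; 0.0068 1.2346]  K=[0.8127 -0.0039; 0.0432 0.6839]  nu=[1.5549, 3.0263]  x^+=[1.3785, -0.7892]  P^+=[0.1468 0.0289; 0.0289 0.2700]
step 2: x^-=[1.3686, -0.5727]  P^-=[0.3317 0.0746; 0.0746 0.5577]  S=[0.5090 0.0601; 0.0601 0.9378]  K=[0.6477 0.0098; 0.0557 0.5847]  nu=[-3.6900, 4.2222]  x^+=[-0.9800, 1.6903]  P^+=[0.1174 0.0281; 0.0281 0.2316]
step 3: x^-=[-0.9391, 1.5815]  P^-=[0.3016 0.0672; 0.0672 0.5148]  S=[0.4792 0.0559; 0.0559 0.8960]  K=[0.6257 0.0091; 0.0529 0.5653]  nu=[-1.9793, -4.2567]  x^+=[-2.2160, -0.9292]  P^+=[0.1134 0.0270; 0.0270 0.2238]
step 4: x^-=[-2.2661, -1.3653]  P^-=[0.2975 0.0651; 0.0651 0.5059]  S=[0.4751 0.0543; 0.0543 0.8874]  K=[0.6225 0.0085; 0.0516 0.5611]  nu=[1.2788, -1.0460]  x^+=[-1.4789, -1.8861]  P^+=[0.1128 0.0266; 0.0266 0.2221]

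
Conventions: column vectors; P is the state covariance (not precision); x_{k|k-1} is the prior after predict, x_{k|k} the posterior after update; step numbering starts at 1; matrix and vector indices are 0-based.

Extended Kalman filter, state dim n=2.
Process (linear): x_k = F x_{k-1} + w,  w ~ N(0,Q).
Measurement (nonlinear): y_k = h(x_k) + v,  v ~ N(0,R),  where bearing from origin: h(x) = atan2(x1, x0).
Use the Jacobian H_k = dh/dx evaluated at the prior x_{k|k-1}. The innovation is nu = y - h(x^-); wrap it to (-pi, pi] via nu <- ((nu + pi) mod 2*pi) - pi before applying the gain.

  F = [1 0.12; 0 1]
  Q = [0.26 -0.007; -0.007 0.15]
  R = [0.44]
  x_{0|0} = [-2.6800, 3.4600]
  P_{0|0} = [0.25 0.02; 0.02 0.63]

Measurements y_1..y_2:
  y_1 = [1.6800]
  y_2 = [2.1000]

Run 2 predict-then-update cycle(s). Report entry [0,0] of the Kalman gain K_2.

K[0,0] = -0.3866

step 1: x^-=[-2.2648, 3.4600]  P^-=[0.5239 0.0886; 0.0886 0.7800]  H_jac=[-0.2023 -0.1324]  S=[0.4799]  K=[-0.2453; -0.2526]  nu=[-0.4704]  x^+=[-2.1494, 3.5788]  P^+=[0.4950 0.0589; 0.0589 0.7494]
step 2: x^-=[-1.7199, 3.5788]  P^-=[0.7799 0.1418; 0.1418 0.8994]  H_jac=[-0.2270 -0.1091]  S=[0.4979]  K=[-0.3866; -0.2617]  nu=[0.0812]  x^+=[-1.7513, 3.5576]  P^+=[0.7055 0.0914; 0.0914 0.8653]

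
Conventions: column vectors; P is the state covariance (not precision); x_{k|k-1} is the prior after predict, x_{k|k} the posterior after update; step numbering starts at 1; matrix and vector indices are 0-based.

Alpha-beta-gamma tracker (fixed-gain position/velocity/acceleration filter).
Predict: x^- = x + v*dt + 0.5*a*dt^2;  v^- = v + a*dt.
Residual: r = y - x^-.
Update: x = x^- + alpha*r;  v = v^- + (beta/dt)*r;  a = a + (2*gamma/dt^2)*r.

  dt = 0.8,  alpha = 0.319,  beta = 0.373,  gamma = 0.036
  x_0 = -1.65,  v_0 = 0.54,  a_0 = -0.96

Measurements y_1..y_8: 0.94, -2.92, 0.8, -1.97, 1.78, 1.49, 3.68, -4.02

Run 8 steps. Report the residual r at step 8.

step 1: x_pred=-1.5252  r=2.4652  x^+=-0.7388  v^+=0.9214  a^+=-0.6827
step 2: x_pred=-0.2201  r=-2.6999  x^+=-1.0814  v^+=-0.8835  a^+=-0.9864
step 3: x_pred=-2.1039  r=2.9039  x^+=-1.1775  v^+=-0.3187  a^+=-0.6597
step 4: x_pred=-1.6436  r=-0.3264  x^+=-1.7477  v^+=-0.9987  a^+=-0.6964
step 5: x_pred=-2.7695  r=4.5495  x^+=-1.3182  v^+=0.5654  a^+=-0.1846
step 6: x_pred=-0.9250  r=2.4150  x^+=-0.1546  v^+=1.5437  a^+=0.0871
step 7: x_pred=1.1082  r=2.5718  x^+=1.9286  v^+=2.8125  a^+=0.3764
step 8: x_pred=4.2990  r=-8.3190  x^+=1.6453  v^+=-0.7652  a^+=-0.5595

resid = -8.3190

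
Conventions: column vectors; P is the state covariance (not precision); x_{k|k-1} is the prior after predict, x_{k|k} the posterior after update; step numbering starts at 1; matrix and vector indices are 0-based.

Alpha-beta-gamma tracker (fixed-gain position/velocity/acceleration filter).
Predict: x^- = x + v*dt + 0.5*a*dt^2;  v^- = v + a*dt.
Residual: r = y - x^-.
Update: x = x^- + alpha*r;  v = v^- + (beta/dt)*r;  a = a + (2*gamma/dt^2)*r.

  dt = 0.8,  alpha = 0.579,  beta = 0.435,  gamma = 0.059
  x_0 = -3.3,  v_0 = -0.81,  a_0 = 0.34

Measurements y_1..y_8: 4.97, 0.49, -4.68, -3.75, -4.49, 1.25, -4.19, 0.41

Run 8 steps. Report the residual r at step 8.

step 1: x_pred=-3.8392  r=8.8092  x^+=1.2613  v^+=4.2520  a^+=1.9642
step 2: x_pred=5.2915  r=-4.8015  x^+=2.5114  v^+=3.2126  a^+=1.0789
step 3: x_pred=5.4267  r=-10.1067  x^+=-0.4251  v^+=-1.4198  a^+=-0.7845
step 4: x_pred=-1.8120  r=-1.9380  x^+=-2.9341  v^+=-3.1012  a^+=-1.1418
step 5: x_pred=-5.7805  r=1.2905  x^+=-5.0333  v^+=-3.3130  a^+=-0.9039
step 6: x_pred=-7.9729  r=9.2229  x^+=-2.6329  v^+=0.9788  a^+=0.7966
step 7: x_pred=-1.5949  r=-2.5951  x^+=-3.0975  v^+=0.2050  a^+=0.3181
step 8: x_pred=-2.8316  r=3.2416  x^+=-0.9547  v^+=2.2221  a^+=0.9158

resid = 3.2416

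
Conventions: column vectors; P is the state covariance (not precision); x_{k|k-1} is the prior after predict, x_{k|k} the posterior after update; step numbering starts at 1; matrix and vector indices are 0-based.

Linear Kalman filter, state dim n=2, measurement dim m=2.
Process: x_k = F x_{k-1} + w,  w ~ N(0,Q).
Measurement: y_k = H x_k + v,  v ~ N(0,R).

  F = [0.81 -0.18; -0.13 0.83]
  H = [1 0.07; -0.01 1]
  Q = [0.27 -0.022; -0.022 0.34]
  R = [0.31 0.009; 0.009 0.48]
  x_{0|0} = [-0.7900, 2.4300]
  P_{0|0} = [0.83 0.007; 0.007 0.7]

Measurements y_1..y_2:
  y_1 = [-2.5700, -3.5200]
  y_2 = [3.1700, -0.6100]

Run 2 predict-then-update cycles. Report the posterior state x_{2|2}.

step 1: x^-=[-1.0773, 2.1196]  P^-=[0.8352 -0.2091; -0.2091 0.8347]  S=[1.1200 -0.1499; -0.1499 1.3190]  K=[0.7215 -0.0829; -0.0504 0.6287]  nu=[-1.6411, -5.6504]  x^+=[-1.7931, -1.3502]  P^+=[0.2251 -0.0310; -0.0310 0.3010]
step 2: x^-=[-1.2094, -0.8875]  P^-=[0.4365 -0.1123; -0.1123 0.5579]  S=[0.7335 -0.0685; -0.0685 1.0402]  K=[0.5774 -0.0741; -0.0499 0.5341]  nu=[4.4415, 0.2654]  x^+=[1.3357, -0.9675]  P^+=[0.1803 -0.0286; -0.0286 0.2556]

x_post = [1.3357, -0.9675]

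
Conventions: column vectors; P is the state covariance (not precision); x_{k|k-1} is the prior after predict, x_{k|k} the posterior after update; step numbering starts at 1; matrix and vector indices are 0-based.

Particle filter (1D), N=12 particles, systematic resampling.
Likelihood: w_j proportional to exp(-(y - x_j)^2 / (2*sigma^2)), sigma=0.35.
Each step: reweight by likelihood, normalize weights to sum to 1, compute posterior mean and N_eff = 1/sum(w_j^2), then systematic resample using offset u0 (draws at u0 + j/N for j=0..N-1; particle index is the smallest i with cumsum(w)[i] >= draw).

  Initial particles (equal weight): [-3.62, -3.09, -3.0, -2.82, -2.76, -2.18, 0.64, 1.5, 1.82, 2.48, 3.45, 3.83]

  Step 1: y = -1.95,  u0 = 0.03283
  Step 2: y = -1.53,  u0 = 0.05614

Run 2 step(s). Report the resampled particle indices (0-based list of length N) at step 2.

step 1: w=[0.0000, 0.0053, 0.0119, 0.0486, 0.0734, 0.8608, 0.0000, 0.0000, 0.0000, 0.0000, 0.0000, 0.0000]  mean=-2.2683  Neff=1.3353  idx=[3, 4, 5, 5, 5, 5, 5, 5, 5, 5, 5, 5]
step 2: w=[0.0006, 0.0012, 0.0998, 0.0998, 0.0998, 0.0998, 0.0998, 0.0998, 0.0998, 0.0998, 0.0998, 0.0998]  mean=-2.1811  Neff=10.0358  idx=[2, 3, 4, 5, 5, 6, 7, 8, 9, 10, 10, 11]

resampled_idx = [2, 3, 4, 5, 5, 6, 7, 8, 9, 10, 10, 11]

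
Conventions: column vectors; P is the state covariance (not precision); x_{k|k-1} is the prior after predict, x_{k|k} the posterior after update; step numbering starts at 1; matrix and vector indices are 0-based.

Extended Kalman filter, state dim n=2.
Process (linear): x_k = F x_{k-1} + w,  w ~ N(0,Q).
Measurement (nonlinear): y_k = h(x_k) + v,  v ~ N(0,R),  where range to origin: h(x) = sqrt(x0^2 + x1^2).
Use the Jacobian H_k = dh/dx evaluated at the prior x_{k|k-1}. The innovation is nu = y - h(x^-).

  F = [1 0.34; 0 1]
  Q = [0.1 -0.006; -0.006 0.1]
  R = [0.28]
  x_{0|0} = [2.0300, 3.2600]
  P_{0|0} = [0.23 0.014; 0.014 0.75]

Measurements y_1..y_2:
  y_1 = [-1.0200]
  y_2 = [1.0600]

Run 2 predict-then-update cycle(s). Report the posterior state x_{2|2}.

step 1: x^-=[3.1384, 3.2600]  P^-=[0.4262 0.2630; 0.2630 0.8500]  H_jac=[0.6935 0.7204]  S=[1.1890]  K=[0.4080; 0.6684]  nu=[-5.5452]  x^+=[0.8761, -0.4466]  P^+=[0.2283 -0.0612; -0.0612 0.3188]
step 2: x^-=[0.7243, -0.4466]  P^-=[0.3235 0.0411; 0.0411 0.4188]  H_jac=[0.8512 -0.5249]  S=[0.5930]  K=[0.4280; -0.3116]  nu=[0.2091]  x^+=[0.8138, -0.5118]  P^+=[0.2149 0.1202; 0.1202 0.3612]

x_post = [0.8138, -0.5118]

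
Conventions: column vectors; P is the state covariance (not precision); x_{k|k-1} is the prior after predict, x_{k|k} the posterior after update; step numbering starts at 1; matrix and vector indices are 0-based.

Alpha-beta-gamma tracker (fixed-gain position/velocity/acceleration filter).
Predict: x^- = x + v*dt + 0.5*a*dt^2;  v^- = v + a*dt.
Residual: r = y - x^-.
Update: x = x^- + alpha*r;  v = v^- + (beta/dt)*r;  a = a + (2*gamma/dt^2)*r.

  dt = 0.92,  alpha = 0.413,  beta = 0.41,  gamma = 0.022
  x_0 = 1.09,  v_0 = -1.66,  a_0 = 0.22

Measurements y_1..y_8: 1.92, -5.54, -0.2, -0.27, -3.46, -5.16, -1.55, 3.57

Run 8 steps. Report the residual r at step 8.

resid = 6.2929

step 1: x_pred=-0.3441  r=2.2641  x^+=0.5910  v^+=-0.4486  a^+=0.3377
step 2: x_pred=0.3212  r=-5.8612  x^+=-2.0995  v^+=-2.7500  a^+=0.0330
step 3: x_pred=-4.6155  r=4.4155  x^+=-2.7919  v^+=-0.7518  a^+=0.2625
step 4: x_pred=-3.3725  r=3.1025  x^+=-2.0911  v^+=0.8723  a^+=0.4238
step 5: x_pred=-1.1092  r=-2.3508  x^+=-2.0801  v^+=0.2146  a^+=0.3016
step 6: x_pred=-1.7550  r=-3.4050  x^+=-3.1613  v^+=-1.0253  a^+=0.1246
step 7: x_pred=-4.0518  r=2.5018  x^+=-3.0186  v^+=0.2043  a^+=0.2547
step 8: x_pred=-2.7229  r=6.2929  x^+=-0.1239  v^+=3.2430  a^+=0.5818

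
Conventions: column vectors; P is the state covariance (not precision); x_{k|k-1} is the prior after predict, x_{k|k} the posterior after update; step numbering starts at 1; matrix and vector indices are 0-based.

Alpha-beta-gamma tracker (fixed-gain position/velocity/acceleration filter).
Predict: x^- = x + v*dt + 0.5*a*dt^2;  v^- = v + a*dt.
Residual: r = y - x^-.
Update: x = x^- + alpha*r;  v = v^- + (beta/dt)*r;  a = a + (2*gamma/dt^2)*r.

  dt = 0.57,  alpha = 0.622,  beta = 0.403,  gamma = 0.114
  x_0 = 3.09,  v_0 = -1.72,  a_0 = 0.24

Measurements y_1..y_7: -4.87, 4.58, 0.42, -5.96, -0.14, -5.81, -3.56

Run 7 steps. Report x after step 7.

step 1: x_pred=2.1486  r=-7.0186  x^+=-2.2170  v^+=-6.5455  a^+=-4.6853
step 2: x_pred=-6.7090  r=11.2890  x^+=0.3128  v^+=-1.2346  a^+=3.2368
step 3: x_pred=0.1349  r=0.2851  x^+=0.3122  v^+=0.8120  a^+=3.4369
step 4: x_pred=1.3334  r=-7.2934  x^+=-3.2031  v^+=-2.3855  a^+=-1.6813
step 5: x_pred=-4.8360  r=4.6960  x^+=-1.9151  v^+=-0.0237  a^+=1.6141
step 6: x_pred=-1.6664  r=-4.1436  x^+=-4.2437  v^+=-2.0333  a^+=-1.2937
step 7: x_pred=-5.6128  r=2.0528  x^+=-4.3360  v^+=-1.3193  a^+=0.1469

x_post = -4.3360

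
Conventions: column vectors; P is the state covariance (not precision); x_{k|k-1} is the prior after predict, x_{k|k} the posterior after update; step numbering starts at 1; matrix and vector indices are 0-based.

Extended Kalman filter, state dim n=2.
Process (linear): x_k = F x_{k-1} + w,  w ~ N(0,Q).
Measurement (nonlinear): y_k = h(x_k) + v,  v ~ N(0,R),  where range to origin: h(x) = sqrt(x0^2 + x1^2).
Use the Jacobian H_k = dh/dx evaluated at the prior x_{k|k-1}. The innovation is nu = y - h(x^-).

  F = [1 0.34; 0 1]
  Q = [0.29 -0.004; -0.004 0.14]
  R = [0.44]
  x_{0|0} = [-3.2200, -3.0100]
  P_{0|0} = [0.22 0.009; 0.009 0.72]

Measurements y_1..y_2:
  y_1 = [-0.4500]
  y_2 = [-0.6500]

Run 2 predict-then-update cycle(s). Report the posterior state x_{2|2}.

step 1: x^-=[-4.2434, -3.0100]  P^-=[0.5994 0.2498; 0.2498 0.8600]  H_jac=[-0.8156 -0.5786]  S=[1.3624]  K=[-0.4649; -0.5148]  nu=[-5.6526]  x^+=[-1.6155, -0.1002]  P^+=[0.3049 -0.0762; -0.0762 0.4990]
step 2: x^-=[-1.6495, -0.1002]  P^-=[0.6007 0.0894; 0.0894 0.6390]  H_jac=[-0.9982 -0.0606]  S=[1.0517]  K=[-0.5753; -0.1217]  nu=[-2.3026]  x^+=[-0.3249, 0.1800]  P^+=[0.2526 0.0158; 0.0158 0.6234]

x_post = [-0.3249, 0.1800]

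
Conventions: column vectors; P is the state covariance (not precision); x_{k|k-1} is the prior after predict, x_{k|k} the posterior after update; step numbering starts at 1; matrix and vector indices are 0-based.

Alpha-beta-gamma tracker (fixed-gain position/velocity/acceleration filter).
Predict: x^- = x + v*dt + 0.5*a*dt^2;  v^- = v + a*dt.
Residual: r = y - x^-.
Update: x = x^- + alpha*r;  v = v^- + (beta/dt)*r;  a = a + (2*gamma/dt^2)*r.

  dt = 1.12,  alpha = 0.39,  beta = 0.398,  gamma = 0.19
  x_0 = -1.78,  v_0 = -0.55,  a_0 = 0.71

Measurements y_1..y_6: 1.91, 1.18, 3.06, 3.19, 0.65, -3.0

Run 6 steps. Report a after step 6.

step 1: x_pred=-1.9507  r=3.8607  x^+=-0.4450  v^+=1.6171  a^+=1.8795
step 2: x_pred=2.5450  r=-1.3650  x^+=2.0127  v^+=3.2371  a^+=1.4660
step 3: x_pred=6.5577  r=-3.4977  x^+=5.1936  v^+=3.6361  a^+=0.4064
step 4: x_pred=9.5210  r=-6.3310  x^+=7.0519  v^+=1.8416  a^+=-1.5114
step 5: x_pred=8.1665  r=-7.5165  x^+=5.2351  v^+=-2.5223  a^+=-3.7884
step 6: x_pred=0.0340  r=-3.0340  x^+=-1.1492  v^+=-7.8435  a^+=-4.7076

a_post = -4.7076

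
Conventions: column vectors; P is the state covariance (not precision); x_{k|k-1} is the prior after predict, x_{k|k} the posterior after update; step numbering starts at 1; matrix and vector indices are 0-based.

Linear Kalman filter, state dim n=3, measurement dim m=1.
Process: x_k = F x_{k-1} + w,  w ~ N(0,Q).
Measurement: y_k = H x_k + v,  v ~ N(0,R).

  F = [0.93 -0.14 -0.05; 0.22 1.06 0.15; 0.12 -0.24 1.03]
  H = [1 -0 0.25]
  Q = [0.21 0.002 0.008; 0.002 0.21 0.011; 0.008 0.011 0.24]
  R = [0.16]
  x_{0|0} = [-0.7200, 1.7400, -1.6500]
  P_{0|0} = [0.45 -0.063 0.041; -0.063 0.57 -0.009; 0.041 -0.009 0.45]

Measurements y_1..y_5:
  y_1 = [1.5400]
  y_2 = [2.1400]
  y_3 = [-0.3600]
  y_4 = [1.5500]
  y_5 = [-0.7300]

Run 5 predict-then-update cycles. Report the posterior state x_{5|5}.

step 1: x^-=[-0.8307, 1.4385, -2.2035]  P^-=[0.6240 -0.0481 0.1095; -0.0481 0.8528 -0.0568; 0.1095 -0.0568 0.7749]  S=[0.8872]  K=[0.7342; -0.0702; 0.3418]  nu=[2.9216]  x^+=[1.3143, 1.2333, -1.2048]  P^+=[0.1458 -0.0024 -0.1131; -0.0024 0.8484 -0.0355; -0.1131 -0.0355 0.6713]
step 2: x^-=[1.1099, 1.4157, -1.3792]  P^-=[0.3650 -0.1133 -0.0842; -0.1133 1.1656 -0.1626; -0.0842 -0.1626 0.9928]  S=[0.5450]  K=[0.6312; -0.2825; 0.3009]  nu=[1.3749]  x^+=[1.9777, 1.0273, -0.9655]  P^+=[0.1479 -0.0161 -0.1877; -0.0161 1.1221 -0.1162; -0.1877 -0.1162 0.9435]
step 3: x^-=[1.7437, 1.3792, -1.0037]  P^-=[0.3823 -0.1723 -0.1458; -0.1723 1.4423 -0.2947; -0.1458 -0.2947 1.3197]  S=[0.5519]  K=[0.6267; -0.4456; 0.3336]  nu=[-1.8528]  x^+=[0.5826, 2.2048, -1.6217]  P^+=[0.1656 -0.0181 -0.2612; -0.0181 1.3327 -0.2126; -0.2612 -0.2126 1.2583]
step 4: x^-=[0.3142, 2.2220, -2.1296]  P^-=[0.4085 -0.2065 -0.2097; -0.2065 1.6505 -0.4190; -0.2097 -0.4190 1.6957]  S=[0.5696]  K=[0.6251; -0.5464; 0.3760]  nu=[1.7682]  x^+=[1.4195, 1.2559, -1.4647]  P^+=[0.1859 -0.0119 -0.3436; -0.0119 1.4804 -0.3020; -0.3436 -0.3020 1.6151]
step 5: x^-=[1.2176, 1.4238, -1.6397]  P^-=[0.4347 -0.2250 -0.2890; -0.2250 1.7945 -0.5149; -0.2890 -0.5149 2.1065]  S=[0.5819]  K=[0.6229; -0.6079; 0.4084]  nu=[-1.5376]  x^+=[0.2597, 2.3586, -2.2677]  P^+=[0.2089 -0.0046 -0.4370; -0.0046 1.5794 -0.3705; -0.4370 -0.3705 2.0094]

x_post = [0.2597, 2.3586, -2.2677]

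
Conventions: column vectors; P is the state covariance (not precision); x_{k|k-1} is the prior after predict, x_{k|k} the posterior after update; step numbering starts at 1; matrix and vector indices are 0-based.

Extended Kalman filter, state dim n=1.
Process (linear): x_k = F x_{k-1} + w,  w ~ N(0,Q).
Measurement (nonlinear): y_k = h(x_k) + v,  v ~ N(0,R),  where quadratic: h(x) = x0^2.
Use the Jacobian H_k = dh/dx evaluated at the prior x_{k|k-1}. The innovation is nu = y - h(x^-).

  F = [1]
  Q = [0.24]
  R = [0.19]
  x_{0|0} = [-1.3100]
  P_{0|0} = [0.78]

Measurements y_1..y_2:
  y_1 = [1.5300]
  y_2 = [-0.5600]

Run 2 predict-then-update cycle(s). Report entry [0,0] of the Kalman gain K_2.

K[0,0] = -0.3612

step 1: x^-=[-1.3100]  P^-=[1.0200]  H_jac=[-2.6200]  S=[7.1917]  K=[-0.3716]  nu=[-0.1861]  x^+=[-1.2408]  P^+=[0.0269]
step 2: x^-=[-1.2408]  P^-=[0.2669]  H_jac=[-2.4817]  S=[1.8341]  K=[-0.3612]  nu=[-2.0997]  x^+=[-0.4824]  P^+=[0.0277]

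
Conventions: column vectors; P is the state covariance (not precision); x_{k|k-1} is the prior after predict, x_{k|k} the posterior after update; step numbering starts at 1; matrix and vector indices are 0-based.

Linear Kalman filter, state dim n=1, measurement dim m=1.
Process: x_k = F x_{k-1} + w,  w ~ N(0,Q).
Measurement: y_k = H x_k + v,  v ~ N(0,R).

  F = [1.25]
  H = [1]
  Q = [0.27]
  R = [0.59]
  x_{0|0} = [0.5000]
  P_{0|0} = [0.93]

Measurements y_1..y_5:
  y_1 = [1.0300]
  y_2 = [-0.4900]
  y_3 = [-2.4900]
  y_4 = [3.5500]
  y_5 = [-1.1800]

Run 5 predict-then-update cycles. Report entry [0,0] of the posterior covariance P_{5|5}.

step 1: x^-=[0.6250]  P^-=[1.7231]  S=[2.3131]  K=[0.7449]  nu=[0.4050]  x^+=[0.9267]  P^+=[0.4395]
step 2: x^-=[1.1584]  P^-=[0.9567]  S=[1.5467]  K=[0.6186]  nu=[-1.6484]  x^+=[0.1388]  P^+=[0.3649]
step 3: x^-=[0.1735]  P^-=[0.8402]  S=[1.4302]  K=[0.5875]  nu=[-2.6635]  x^+=[-1.3913]  P^+=[0.3466]
step 4: x^-=[-1.7391]  P^-=[0.8116]  S=[1.4016]  K=[0.5790]  nu=[5.2891]  x^+=[1.3235]  P^+=[0.3416]
step 5: x^-=[1.6544]  P^-=[0.8038]  S=[1.3938]  K=[0.5767]  nu=[-2.8344]  x^+=[0.0198]  P^+=[0.3403]

P_post[0,0] = 0.3403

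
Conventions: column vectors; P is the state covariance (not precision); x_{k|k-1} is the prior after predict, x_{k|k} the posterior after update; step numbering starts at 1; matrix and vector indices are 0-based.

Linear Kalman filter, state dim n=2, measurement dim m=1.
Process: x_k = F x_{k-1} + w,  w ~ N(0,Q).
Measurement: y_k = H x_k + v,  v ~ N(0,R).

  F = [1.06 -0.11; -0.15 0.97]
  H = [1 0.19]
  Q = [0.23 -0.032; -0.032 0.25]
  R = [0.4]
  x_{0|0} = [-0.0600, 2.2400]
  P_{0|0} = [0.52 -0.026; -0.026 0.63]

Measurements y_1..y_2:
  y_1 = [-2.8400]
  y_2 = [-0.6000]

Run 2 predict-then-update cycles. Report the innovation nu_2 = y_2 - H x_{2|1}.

innov = [1.5788]

step 1: x^-=[-0.3100, 2.1818]  P^-=[0.8280 -0.2091; -0.2091 0.8620]  S=[1.1796]  K=[0.6682; -0.0384]  nu=[-2.9445]  x^+=[-2.2776, 2.2948]  P^+=[0.3013 -0.1788; -0.1788 0.8603]
step 2: x^-=[-2.6666, 2.5676]  P^-=[0.6206 -0.3585; -0.3585 1.1183]  S=[0.9247]  K=[0.5974; -0.1579]  nu=[1.5788]  x^+=[-1.7234, 2.3183]  P^+=[0.2905 -0.2713; -0.2713 1.0952]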